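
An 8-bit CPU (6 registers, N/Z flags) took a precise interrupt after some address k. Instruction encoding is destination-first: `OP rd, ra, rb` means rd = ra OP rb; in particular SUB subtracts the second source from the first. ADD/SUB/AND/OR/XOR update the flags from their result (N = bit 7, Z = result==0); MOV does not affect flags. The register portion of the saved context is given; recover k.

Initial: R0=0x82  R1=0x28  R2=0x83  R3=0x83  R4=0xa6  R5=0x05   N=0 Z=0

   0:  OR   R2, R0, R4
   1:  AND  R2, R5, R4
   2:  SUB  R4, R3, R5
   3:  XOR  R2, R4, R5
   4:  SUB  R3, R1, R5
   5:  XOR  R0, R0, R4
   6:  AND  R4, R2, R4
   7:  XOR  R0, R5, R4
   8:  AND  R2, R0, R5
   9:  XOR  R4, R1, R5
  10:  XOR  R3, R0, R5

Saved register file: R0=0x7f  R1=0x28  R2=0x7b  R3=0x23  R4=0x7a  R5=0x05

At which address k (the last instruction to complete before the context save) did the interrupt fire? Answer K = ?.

K = 7

after  0: R0=0x82 R1=0x28 R2=0xa6 R3=0x83 R4=0xa6 R5=0x05  N=1 Z=0
after  1: R0=0x82 R1=0x28 R2=0x04 R3=0x83 R4=0xa6 R5=0x05  N=0 Z=0
after  2: R0=0x82 R1=0x28 R2=0x04 R3=0x83 R4=0x7e R5=0x05  N=0 Z=0
after  3: R0=0x82 R1=0x28 R2=0x7b R3=0x83 R4=0x7e R5=0x05  N=0 Z=0
after  4: R0=0x82 R1=0x28 R2=0x7b R3=0x23 R4=0x7e R5=0x05  N=0 Z=0
after  5: R0=0xfc R1=0x28 R2=0x7b R3=0x23 R4=0x7e R5=0x05  N=1 Z=0
after  6: R0=0xfc R1=0x28 R2=0x7b R3=0x23 R4=0x7a R5=0x05  N=0 Z=0
after  7: R0=0x7f R1=0x28 R2=0x7b R3=0x23 R4=0x7a R5=0x05  N=0 Z=0
-- IRQ taken; context saved, return-PC = 8 --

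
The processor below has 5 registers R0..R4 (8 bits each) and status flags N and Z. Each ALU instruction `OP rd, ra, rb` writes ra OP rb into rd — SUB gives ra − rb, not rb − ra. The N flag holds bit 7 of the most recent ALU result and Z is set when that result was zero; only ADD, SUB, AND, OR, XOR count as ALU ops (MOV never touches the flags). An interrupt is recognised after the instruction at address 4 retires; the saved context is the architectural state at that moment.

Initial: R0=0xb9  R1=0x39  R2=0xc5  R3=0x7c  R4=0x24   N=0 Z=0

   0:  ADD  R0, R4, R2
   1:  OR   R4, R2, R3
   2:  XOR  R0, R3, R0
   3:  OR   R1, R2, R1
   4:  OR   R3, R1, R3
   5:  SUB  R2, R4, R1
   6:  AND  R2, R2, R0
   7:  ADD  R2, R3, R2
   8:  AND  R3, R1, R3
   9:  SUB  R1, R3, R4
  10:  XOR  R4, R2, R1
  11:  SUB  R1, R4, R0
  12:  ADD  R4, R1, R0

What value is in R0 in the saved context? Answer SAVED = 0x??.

after  0: R0=0xe9 R1=0x39 R2=0xc5 R3=0x7c R4=0x24  N=1 Z=0
after  1: R0=0xe9 R1=0x39 R2=0xc5 R3=0x7c R4=0xfd  N=1 Z=0
after  2: R0=0x95 R1=0x39 R2=0xc5 R3=0x7c R4=0xfd  N=1 Z=0
after  3: R0=0x95 R1=0xfd R2=0xc5 R3=0x7c R4=0xfd  N=1 Z=0
after  4: R0=0x95 R1=0xfd R2=0xc5 R3=0xfd R4=0xfd  N=1 Z=0
-- IRQ taken; context saved, return-PC = 5 --

SAVED = 0x95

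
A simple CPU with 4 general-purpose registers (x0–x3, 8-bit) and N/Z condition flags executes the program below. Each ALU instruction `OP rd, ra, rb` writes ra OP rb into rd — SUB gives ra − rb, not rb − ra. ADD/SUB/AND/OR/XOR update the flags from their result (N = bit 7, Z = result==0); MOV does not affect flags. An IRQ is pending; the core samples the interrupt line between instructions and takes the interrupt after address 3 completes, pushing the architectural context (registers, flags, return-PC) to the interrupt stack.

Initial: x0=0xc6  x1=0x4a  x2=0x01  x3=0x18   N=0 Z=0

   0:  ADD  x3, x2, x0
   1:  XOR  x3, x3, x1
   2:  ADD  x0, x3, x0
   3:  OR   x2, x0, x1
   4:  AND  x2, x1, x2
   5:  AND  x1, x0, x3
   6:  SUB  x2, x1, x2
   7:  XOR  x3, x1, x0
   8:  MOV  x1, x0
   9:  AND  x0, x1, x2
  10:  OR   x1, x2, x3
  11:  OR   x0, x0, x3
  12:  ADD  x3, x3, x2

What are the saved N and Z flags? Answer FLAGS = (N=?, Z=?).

after  0: x0=0xc6 x1=0x4a x2=0x01 x3=0xc7  N=1 Z=0
after  1: x0=0xc6 x1=0x4a x2=0x01 x3=0x8d  N=1 Z=0
after  2: x0=0x53 x1=0x4a x2=0x01 x3=0x8d  N=0 Z=0
after  3: x0=0x53 x1=0x4a x2=0x5b x3=0x8d  N=0 Z=0
-- IRQ taken; context saved, return-PC = 4 --

FLAGS = (N=0, Z=0)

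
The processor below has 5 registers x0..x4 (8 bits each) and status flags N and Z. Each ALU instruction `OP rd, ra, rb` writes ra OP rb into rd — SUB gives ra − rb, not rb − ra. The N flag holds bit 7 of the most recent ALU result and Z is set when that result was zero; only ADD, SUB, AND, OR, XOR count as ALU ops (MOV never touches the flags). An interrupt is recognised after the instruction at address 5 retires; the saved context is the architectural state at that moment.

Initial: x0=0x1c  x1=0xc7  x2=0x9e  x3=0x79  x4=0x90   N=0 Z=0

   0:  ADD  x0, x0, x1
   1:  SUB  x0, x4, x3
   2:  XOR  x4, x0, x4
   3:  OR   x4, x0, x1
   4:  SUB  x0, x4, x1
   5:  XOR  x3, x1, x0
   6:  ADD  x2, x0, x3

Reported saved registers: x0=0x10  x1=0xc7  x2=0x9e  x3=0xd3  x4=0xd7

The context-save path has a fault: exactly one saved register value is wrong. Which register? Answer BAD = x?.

after  0: x0=0xe3 x1=0xc7 x2=0x9e x3=0x79 x4=0x90  N=1 Z=0
after  1: x0=0x17 x1=0xc7 x2=0x9e x3=0x79 x4=0x90  N=0 Z=0
after  2: x0=0x17 x1=0xc7 x2=0x9e x3=0x79 x4=0x87  N=1 Z=0
after  3: x0=0x17 x1=0xc7 x2=0x9e x3=0x79 x4=0xd7  N=1 Z=0
after  4: x0=0x10 x1=0xc7 x2=0x9e x3=0x79 x4=0xd7  N=0 Z=0
after  5: x0=0x10 x1=0xc7 x2=0x9e x3=0xd7 x4=0xd7  N=1 Z=0
-- IRQ taken; context saved, return-PC = 6 --
mismatch: x3: reported 0xd3 vs actual 0xd7

BAD = x3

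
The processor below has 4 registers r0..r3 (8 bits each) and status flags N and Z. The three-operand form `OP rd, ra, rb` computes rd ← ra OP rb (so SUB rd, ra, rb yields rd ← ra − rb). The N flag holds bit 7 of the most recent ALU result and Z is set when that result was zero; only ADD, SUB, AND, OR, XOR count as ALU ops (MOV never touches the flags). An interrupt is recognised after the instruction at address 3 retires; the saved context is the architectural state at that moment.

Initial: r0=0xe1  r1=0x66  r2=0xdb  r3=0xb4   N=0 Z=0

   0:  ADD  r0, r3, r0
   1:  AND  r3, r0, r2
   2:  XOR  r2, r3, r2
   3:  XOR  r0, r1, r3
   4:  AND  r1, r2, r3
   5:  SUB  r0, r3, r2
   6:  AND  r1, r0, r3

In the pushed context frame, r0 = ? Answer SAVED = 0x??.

SAVED = 0xf7

after  0: r0=0x95 r1=0x66 r2=0xdb r3=0xb4  N=1 Z=0
after  1: r0=0x95 r1=0x66 r2=0xdb r3=0x91  N=1 Z=0
after  2: r0=0x95 r1=0x66 r2=0x4a r3=0x91  N=0 Z=0
after  3: r0=0xf7 r1=0x66 r2=0x4a r3=0x91  N=1 Z=0
-- IRQ taken; context saved, return-PC = 4 --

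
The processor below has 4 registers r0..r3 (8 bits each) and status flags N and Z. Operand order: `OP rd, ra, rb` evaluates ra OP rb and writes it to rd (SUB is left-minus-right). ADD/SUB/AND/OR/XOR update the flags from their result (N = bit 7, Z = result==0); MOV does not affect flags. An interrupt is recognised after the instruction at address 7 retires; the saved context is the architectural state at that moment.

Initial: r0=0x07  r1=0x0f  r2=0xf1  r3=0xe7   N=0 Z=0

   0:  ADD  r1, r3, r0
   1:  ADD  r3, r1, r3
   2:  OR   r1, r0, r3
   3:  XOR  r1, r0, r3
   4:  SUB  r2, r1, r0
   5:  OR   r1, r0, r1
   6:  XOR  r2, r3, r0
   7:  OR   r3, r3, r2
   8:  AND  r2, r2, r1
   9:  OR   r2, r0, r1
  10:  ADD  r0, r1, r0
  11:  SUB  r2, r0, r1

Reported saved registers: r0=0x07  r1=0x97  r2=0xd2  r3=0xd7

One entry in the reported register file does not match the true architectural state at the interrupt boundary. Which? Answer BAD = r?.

BAD = r1

after  0: r0=0x07 r1=0xee r2=0xf1 r3=0xe7  N=1 Z=0
after  1: r0=0x07 r1=0xee r2=0xf1 r3=0xd5  N=1 Z=0
after  2: r0=0x07 r1=0xd7 r2=0xf1 r3=0xd5  N=1 Z=0
after  3: r0=0x07 r1=0xd2 r2=0xf1 r3=0xd5  N=1 Z=0
after  4: r0=0x07 r1=0xd2 r2=0xcb r3=0xd5  N=1 Z=0
after  5: r0=0x07 r1=0xd7 r2=0xcb r3=0xd5  N=1 Z=0
after  6: r0=0x07 r1=0xd7 r2=0xd2 r3=0xd5  N=1 Z=0
after  7: r0=0x07 r1=0xd7 r2=0xd2 r3=0xd7  N=1 Z=0
-- IRQ taken; context saved, return-PC = 8 --
mismatch: r1: reported 0x97 vs actual 0xd7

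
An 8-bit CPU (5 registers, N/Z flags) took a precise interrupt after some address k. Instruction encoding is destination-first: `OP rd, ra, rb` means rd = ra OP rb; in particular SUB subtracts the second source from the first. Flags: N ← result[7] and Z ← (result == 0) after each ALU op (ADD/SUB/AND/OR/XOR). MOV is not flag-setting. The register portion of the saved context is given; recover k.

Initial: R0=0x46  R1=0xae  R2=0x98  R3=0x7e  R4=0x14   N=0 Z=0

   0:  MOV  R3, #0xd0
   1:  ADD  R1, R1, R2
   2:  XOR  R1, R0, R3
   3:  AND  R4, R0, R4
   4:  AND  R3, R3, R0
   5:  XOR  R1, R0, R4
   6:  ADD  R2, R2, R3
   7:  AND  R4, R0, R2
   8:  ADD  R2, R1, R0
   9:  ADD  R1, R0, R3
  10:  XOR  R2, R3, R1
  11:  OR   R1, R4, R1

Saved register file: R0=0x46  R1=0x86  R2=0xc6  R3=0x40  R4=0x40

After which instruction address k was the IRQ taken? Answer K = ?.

after  0: R0=0x46 R1=0xae R2=0x98 R3=0xd0 R4=0x14  N=0 Z=0
after  1: R0=0x46 R1=0x46 R2=0x98 R3=0xd0 R4=0x14  N=0 Z=0
after  2: R0=0x46 R1=0x96 R2=0x98 R3=0xd0 R4=0x14  N=1 Z=0
after  3: R0=0x46 R1=0x96 R2=0x98 R3=0xd0 R4=0x04  N=0 Z=0
after  4: R0=0x46 R1=0x96 R2=0x98 R3=0x40 R4=0x04  N=0 Z=0
after  5: R0=0x46 R1=0x42 R2=0x98 R3=0x40 R4=0x04  N=0 Z=0
after  6: R0=0x46 R1=0x42 R2=0xd8 R3=0x40 R4=0x04  N=1 Z=0
after  7: R0=0x46 R1=0x42 R2=0xd8 R3=0x40 R4=0x40  N=0 Z=0
after  8: R0=0x46 R1=0x42 R2=0x88 R3=0x40 R4=0x40  N=1 Z=0
after  9: R0=0x46 R1=0x86 R2=0x88 R3=0x40 R4=0x40  N=1 Z=0
after 10: R0=0x46 R1=0x86 R2=0xc6 R3=0x40 R4=0x40  N=1 Z=0
-- IRQ taken; context saved, return-PC = 11 --

K = 10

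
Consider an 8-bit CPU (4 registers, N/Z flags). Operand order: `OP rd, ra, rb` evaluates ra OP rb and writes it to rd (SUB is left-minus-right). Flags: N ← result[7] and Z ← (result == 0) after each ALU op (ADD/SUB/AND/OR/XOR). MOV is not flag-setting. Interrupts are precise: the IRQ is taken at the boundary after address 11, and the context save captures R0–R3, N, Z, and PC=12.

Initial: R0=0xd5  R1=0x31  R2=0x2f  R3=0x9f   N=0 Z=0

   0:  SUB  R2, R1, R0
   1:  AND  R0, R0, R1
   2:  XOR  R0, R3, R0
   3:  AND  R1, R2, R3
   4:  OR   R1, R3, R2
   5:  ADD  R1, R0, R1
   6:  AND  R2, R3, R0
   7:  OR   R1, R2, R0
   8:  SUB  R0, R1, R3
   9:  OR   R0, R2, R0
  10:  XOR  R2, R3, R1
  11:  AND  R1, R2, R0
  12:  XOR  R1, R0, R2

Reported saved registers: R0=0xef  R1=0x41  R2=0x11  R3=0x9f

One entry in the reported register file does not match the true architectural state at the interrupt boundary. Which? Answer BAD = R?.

after  0: R0=0xd5 R1=0x31 R2=0x5c R3=0x9f  N=0 Z=0
after  1: R0=0x11 R1=0x31 R2=0x5c R3=0x9f  N=0 Z=0
after  2: R0=0x8e R1=0x31 R2=0x5c R3=0x9f  N=1 Z=0
after  3: R0=0x8e R1=0x1c R2=0x5c R3=0x9f  N=0 Z=0
after  4: R0=0x8e R1=0xdf R2=0x5c R3=0x9f  N=1 Z=0
after  5: R0=0x8e R1=0x6d R2=0x5c R3=0x9f  N=0 Z=0
after  6: R0=0x8e R1=0x6d R2=0x8e R3=0x9f  N=1 Z=0
after  7: R0=0x8e R1=0x8e R2=0x8e R3=0x9f  N=1 Z=0
after  8: R0=0xef R1=0x8e R2=0x8e R3=0x9f  N=1 Z=0
after  9: R0=0xef R1=0x8e R2=0x8e R3=0x9f  N=1 Z=0
after 10: R0=0xef R1=0x8e R2=0x11 R3=0x9f  N=0 Z=0
after 11: R0=0xef R1=0x01 R2=0x11 R3=0x9f  N=0 Z=0
-- IRQ taken; context saved, return-PC = 12 --
mismatch: R1: reported 0x41 vs actual 0x01

BAD = R1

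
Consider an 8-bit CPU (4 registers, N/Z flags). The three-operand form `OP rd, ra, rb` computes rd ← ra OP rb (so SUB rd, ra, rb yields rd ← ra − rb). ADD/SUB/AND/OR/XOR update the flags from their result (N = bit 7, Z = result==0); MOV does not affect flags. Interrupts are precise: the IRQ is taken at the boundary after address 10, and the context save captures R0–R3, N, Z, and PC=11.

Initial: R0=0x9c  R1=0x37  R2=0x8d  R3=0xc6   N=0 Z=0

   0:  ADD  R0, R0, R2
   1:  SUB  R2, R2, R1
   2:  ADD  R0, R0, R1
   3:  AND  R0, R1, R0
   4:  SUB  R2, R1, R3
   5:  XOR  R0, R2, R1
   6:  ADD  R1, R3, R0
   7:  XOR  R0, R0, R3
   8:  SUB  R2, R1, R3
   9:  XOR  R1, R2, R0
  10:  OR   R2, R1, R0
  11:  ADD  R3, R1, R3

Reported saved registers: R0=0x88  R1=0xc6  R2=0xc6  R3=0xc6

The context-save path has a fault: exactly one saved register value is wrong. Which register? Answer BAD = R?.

after  0: R0=0x29 R1=0x37 R2=0x8d R3=0xc6  N=0 Z=0
after  1: R0=0x29 R1=0x37 R2=0x56 R3=0xc6  N=0 Z=0
after  2: R0=0x60 R1=0x37 R2=0x56 R3=0xc6  N=0 Z=0
after  3: R0=0x20 R1=0x37 R2=0x56 R3=0xc6  N=0 Z=0
after  4: R0=0x20 R1=0x37 R2=0x71 R3=0xc6  N=0 Z=0
after  5: R0=0x46 R1=0x37 R2=0x71 R3=0xc6  N=0 Z=0
after  6: R0=0x46 R1=0x0c R2=0x71 R3=0xc6  N=0 Z=0
after  7: R0=0x80 R1=0x0c R2=0x71 R3=0xc6  N=1 Z=0
after  8: R0=0x80 R1=0x0c R2=0x46 R3=0xc6  N=0 Z=0
after  9: R0=0x80 R1=0xc6 R2=0x46 R3=0xc6  N=1 Z=0
after 10: R0=0x80 R1=0xc6 R2=0xc6 R3=0xc6  N=1 Z=0
-- IRQ taken; context saved, return-PC = 11 --
mismatch: R0: reported 0x88 vs actual 0x80

BAD = R0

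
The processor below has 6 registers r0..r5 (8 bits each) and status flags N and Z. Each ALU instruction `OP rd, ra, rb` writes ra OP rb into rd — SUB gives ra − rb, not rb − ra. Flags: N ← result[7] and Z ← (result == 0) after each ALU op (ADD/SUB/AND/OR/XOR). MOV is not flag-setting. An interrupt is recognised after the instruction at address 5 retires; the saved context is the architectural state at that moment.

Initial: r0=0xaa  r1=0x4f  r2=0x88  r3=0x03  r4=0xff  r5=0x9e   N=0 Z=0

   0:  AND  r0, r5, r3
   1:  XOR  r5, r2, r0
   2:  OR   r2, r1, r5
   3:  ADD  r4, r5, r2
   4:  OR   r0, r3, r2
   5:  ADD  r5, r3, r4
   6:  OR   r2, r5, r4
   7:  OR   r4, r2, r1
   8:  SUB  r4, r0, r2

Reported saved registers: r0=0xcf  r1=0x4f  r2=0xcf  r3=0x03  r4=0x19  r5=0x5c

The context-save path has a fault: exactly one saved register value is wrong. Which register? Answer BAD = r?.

after  0: r0=0x02 r1=0x4f r2=0x88 r3=0x03 r4=0xff r5=0x9e  N=0 Z=0
after  1: r0=0x02 r1=0x4f r2=0x88 r3=0x03 r4=0xff r5=0x8a  N=1 Z=0
after  2: r0=0x02 r1=0x4f r2=0xcf r3=0x03 r4=0xff r5=0x8a  N=1 Z=0
after  3: r0=0x02 r1=0x4f r2=0xcf r3=0x03 r4=0x59 r5=0x8a  N=0 Z=0
after  4: r0=0xcf r1=0x4f r2=0xcf r3=0x03 r4=0x59 r5=0x8a  N=1 Z=0
after  5: r0=0xcf r1=0x4f r2=0xcf r3=0x03 r4=0x59 r5=0x5c  N=0 Z=0
-- IRQ taken; context saved, return-PC = 6 --
mismatch: r4: reported 0x19 vs actual 0x59

BAD = r4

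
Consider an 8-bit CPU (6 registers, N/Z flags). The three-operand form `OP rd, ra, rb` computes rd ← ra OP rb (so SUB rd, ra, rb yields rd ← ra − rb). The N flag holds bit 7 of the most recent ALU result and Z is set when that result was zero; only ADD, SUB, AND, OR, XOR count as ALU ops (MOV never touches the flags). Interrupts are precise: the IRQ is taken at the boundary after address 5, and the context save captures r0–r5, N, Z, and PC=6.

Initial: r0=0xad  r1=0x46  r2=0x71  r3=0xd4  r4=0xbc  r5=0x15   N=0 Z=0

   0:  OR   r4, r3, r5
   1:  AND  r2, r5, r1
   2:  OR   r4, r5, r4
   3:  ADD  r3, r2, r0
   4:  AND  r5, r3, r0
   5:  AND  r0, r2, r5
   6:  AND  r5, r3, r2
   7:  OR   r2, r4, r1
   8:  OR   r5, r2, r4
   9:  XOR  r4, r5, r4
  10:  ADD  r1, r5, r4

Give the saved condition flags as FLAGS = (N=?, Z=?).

FLAGS = (N=0, Z=1)

after  0: r0=0xad r1=0x46 r2=0x71 r3=0xd4 r4=0xd5 r5=0x15  N=1 Z=0
after  1: r0=0xad r1=0x46 r2=0x04 r3=0xd4 r4=0xd5 r5=0x15  N=0 Z=0
after  2: r0=0xad r1=0x46 r2=0x04 r3=0xd4 r4=0xd5 r5=0x15  N=1 Z=0
after  3: r0=0xad r1=0x46 r2=0x04 r3=0xb1 r4=0xd5 r5=0x15  N=1 Z=0
after  4: r0=0xad r1=0x46 r2=0x04 r3=0xb1 r4=0xd5 r5=0xa1  N=1 Z=0
after  5: r0=0x00 r1=0x46 r2=0x04 r3=0xb1 r4=0xd5 r5=0xa1  N=0 Z=1
-- IRQ taken; context saved, return-PC = 6 --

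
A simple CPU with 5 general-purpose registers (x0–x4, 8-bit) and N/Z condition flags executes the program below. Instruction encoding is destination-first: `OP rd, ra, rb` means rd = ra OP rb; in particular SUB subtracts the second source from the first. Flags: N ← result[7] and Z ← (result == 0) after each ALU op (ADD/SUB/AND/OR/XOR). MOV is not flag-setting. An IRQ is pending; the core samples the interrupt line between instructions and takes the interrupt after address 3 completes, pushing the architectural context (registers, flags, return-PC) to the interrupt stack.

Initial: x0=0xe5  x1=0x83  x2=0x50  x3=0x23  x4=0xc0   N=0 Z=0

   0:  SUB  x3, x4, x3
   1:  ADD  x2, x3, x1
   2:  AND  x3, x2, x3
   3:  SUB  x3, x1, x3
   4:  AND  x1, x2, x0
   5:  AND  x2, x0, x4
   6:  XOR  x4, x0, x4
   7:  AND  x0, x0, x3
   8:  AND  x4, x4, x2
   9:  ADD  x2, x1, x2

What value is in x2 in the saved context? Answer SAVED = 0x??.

after  0: x0=0xe5 x1=0x83 x2=0x50 x3=0x9d x4=0xc0  N=1 Z=0
after  1: x0=0xe5 x1=0x83 x2=0x20 x3=0x9d x4=0xc0  N=0 Z=0
after  2: x0=0xe5 x1=0x83 x2=0x20 x3=0x00 x4=0xc0  N=0 Z=1
after  3: x0=0xe5 x1=0x83 x2=0x20 x3=0x83 x4=0xc0  N=1 Z=0
-- IRQ taken; context saved, return-PC = 4 --

SAVED = 0x20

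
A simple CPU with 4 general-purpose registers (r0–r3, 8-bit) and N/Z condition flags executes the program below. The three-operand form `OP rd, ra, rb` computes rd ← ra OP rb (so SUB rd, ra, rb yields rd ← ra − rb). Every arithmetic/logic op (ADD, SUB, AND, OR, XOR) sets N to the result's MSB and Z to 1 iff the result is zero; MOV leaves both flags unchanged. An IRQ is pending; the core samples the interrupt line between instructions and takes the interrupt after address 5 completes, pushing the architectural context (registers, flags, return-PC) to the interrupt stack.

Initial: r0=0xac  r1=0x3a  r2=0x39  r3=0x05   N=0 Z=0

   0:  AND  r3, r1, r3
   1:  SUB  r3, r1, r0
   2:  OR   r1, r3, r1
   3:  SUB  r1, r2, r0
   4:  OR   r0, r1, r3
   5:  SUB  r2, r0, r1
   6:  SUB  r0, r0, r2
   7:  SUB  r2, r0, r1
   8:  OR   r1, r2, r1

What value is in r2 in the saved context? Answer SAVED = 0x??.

after  0: r0=0xac r1=0x3a r2=0x39 r3=0x00  N=0 Z=1
after  1: r0=0xac r1=0x3a r2=0x39 r3=0x8e  N=1 Z=0
after  2: r0=0xac r1=0xbe r2=0x39 r3=0x8e  N=1 Z=0
after  3: r0=0xac r1=0x8d r2=0x39 r3=0x8e  N=1 Z=0
after  4: r0=0x8f r1=0x8d r2=0x39 r3=0x8e  N=1 Z=0
after  5: r0=0x8f r1=0x8d r2=0x02 r3=0x8e  N=0 Z=0
-- IRQ taken; context saved, return-PC = 6 --

SAVED = 0x02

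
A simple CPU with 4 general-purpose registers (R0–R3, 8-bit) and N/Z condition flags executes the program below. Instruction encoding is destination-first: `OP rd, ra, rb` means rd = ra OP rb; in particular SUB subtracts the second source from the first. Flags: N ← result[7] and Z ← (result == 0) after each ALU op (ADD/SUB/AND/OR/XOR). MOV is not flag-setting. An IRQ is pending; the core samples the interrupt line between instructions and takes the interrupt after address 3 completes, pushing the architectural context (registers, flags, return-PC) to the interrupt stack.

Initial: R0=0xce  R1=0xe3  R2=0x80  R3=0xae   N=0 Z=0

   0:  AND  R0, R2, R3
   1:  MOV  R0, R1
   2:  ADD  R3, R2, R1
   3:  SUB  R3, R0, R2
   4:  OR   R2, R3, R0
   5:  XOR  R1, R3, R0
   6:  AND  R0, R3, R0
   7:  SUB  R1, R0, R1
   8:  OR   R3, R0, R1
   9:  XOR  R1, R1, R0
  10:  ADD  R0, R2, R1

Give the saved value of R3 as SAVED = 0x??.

SAVED = 0x63

after  0: R0=0x80 R1=0xe3 R2=0x80 R3=0xae  N=1 Z=0
after  1: R0=0xe3 R1=0xe3 R2=0x80 R3=0xae  N=1 Z=0
after  2: R0=0xe3 R1=0xe3 R2=0x80 R3=0x63  N=0 Z=0
after  3: R0=0xe3 R1=0xe3 R2=0x80 R3=0x63  N=0 Z=0
-- IRQ taken; context saved, return-PC = 4 --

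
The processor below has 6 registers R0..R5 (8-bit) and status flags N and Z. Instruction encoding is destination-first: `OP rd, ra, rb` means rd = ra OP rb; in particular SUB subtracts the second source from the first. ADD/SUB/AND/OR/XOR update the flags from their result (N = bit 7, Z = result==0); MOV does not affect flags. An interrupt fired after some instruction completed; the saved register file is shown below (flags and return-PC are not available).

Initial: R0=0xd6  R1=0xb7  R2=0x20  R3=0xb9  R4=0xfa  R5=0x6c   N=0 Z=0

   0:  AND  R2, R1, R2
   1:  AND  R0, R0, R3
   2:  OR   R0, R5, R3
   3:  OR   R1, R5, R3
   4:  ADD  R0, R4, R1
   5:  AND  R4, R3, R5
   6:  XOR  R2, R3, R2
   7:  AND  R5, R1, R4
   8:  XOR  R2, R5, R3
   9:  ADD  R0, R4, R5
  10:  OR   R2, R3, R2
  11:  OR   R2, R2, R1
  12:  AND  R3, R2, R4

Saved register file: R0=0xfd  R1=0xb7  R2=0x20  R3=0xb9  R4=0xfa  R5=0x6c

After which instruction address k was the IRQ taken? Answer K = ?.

K = 2

after  0: R0=0xd6 R1=0xb7 R2=0x20 R3=0xb9 R4=0xfa R5=0x6c  N=0 Z=0
after  1: R0=0x90 R1=0xb7 R2=0x20 R3=0xb9 R4=0xfa R5=0x6c  N=1 Z=0
after  2: R0=0xfd R1=0xb7 R2=0x20 R3=0xb9 R4=0xfa R5=0x6c  N=1 Z=0
-- IRQ taken; context saved, return-PC = 3 --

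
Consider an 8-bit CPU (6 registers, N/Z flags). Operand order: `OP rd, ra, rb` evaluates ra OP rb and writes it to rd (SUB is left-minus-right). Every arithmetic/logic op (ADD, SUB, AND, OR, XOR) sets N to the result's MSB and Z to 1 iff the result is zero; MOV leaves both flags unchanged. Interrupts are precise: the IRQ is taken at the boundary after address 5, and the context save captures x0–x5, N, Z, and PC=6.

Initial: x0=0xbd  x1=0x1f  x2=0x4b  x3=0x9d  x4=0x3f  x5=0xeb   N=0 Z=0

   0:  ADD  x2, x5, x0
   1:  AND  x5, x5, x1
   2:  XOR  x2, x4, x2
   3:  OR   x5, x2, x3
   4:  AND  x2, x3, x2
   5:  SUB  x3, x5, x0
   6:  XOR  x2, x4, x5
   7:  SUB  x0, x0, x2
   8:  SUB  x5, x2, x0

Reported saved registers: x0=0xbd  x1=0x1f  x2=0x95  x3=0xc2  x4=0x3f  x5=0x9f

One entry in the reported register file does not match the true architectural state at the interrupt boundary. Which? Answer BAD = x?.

BAD = x3

after  0: x0=0xbd x1=0x1f x2=0xa8 x3=0x9d x4=0x3f x5=0xeb  N=1 Z=0
after  1: x0=0xbd x1=0x1f x2=0xa8 x3=0x9d x4=0x3f x5=0x0b  N=0 Z=0
after  2: x0=0xbd x1=0x1f x2=0x97 x3=0x9d x4=0x3f x5=0x0b  N=1 Z=0
after  3: x0=0xbd x1=0x1f x2=0x97 x3=0x9d x4=0x3f x5=0x9f  N=1 Z=0
after  4: x0=0xbd x1=0x1f x2=0x95 x3=0x9d x4=0x3f x5=0x9f  N=1 Z=0
after  5: x0=0xbd x1=0x1f x2=0x95 x3=0xe2 x4=0x3f x5=0x9f  N=1 Z=0
-- IRQ taken; context saved, return-PC = 6 --
mismatch: x3: reported 0xc2 vs actual 0xe2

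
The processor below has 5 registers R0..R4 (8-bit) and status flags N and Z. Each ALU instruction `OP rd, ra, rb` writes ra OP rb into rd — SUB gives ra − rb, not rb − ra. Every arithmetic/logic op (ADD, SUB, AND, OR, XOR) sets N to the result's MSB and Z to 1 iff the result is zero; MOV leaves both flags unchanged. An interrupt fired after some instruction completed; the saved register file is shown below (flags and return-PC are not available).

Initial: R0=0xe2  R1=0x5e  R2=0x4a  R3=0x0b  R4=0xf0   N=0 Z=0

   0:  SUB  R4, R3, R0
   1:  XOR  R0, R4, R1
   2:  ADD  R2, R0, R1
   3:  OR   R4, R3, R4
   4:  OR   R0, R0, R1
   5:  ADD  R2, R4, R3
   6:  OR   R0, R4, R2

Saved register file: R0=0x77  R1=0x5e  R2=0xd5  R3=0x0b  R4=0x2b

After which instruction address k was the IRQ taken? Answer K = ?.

K = 3

after  0: R0=0xe2 R1=0x5e R2=0x4a R3=0x0b R4=0x29  N=0 Z=0
after  1: R0=0x77 R1=0x5e R2=0x4a R3=0x0b R4=0x29  N=0 Z=0
after  2: R0=0x77 R1=0x5e R2=0xd5 R3=0x0b R4=0x29  N=1 Z=0
after  3: R0=0x77 R1=0x5e R2=0xd5 R3=0x0b R4=0x2b  N=0 Z=0
-- IRQ taken; context saved, return-PC = 4 --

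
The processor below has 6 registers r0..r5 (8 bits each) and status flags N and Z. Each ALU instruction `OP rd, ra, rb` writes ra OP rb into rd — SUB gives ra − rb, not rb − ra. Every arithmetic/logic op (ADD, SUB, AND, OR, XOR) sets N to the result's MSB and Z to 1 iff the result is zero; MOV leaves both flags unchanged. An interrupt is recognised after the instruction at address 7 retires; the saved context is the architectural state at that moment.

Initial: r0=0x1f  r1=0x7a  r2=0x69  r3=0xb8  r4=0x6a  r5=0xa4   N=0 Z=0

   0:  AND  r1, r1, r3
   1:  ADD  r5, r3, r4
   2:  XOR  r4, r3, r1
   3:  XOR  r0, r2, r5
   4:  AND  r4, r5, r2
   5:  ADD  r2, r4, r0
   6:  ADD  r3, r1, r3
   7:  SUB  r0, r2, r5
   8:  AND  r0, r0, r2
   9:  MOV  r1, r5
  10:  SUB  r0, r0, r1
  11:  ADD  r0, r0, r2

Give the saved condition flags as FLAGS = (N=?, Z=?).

FLAGS = (N=0, Z=0)

after  0: r0=0x1f r1=0x38 r2=0x69 r3=0xb8 r4=0x6a r5=0xa4  N=0 Z=0
after  1: r0=0x1f r1=0x38 r2=0x69 r3=0xb8 r4=0x6a r5=0x22  N=0 Z=0
after  2: r0=0x1f r1=0x38 r2=0x69 r3=0xb8 r4=0x80 r5=0x22  N=1 Z=0
after  3: r0=0x4b r1=0x38 r2=0x69 r3=0xb8 r4=0x80 r5=0x22  N=0 Z=0
after  4: r0=0x4b r1=0x38 r2=0x69 r3=0xb8 r4=0x20 r5=0x22  N=0 Z=0
after  5: r0=0x4b r1=0x38 r2=0x6b r3=0xb8 r4=0x20 r5=0x22  N=0 Z=0
after  6: r0=0x4b r1=0x38 r2=0x6b r3=0xf0 r4=0x20 r5=0x22  N=1 Z=0
after  7: r0=0x49 r1=0x38 r2=0x6b r3=0xf0 r4=0x20 r5=0x22  N=0 Z=0
-- IRQ taken; context saved, return-PC = 8 --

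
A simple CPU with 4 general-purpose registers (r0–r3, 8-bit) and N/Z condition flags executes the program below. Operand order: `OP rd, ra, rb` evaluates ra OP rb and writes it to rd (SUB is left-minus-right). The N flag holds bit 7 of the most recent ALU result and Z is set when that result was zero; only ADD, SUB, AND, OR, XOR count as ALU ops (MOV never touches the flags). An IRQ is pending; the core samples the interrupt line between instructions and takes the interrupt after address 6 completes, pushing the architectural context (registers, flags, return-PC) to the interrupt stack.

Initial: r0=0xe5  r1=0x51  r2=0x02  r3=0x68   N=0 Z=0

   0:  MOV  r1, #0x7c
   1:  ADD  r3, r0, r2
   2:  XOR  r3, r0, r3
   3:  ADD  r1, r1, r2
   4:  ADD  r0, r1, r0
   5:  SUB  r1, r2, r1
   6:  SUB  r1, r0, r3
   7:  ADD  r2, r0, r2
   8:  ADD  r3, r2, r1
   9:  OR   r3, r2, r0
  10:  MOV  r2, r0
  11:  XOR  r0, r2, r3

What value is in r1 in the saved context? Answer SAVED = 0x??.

after  0: r0=0xe5 r1=0x7c r2=0x02 r3=0x68  N=0 Z=0
after  1: r0=0xe5 r1=0x7c r2=0x02 r3=0xe7  N=1 Z=0
after  2: r0=0xe5 r1=0x7c r2=0x02 r3=0x02  N=0 Z=0
after  3: r0=0xe5 r1=0x7e r2=0x02 r3=0x02  N=0 Z=0
after  4: r0=0x63 r1=0x7e r2=0x02 r3=0x02  N=0 Z=0
after  5: r0=0x63 r1=0x84 r2=0x02 r3=0x02  N=1 Z=0
after  6: r0=0x63 r1=0x61 r2=0x02 r3=0x02  N=0 Z=0
-- IRQ taken; context saved, return-PC = 7 --

SAVED = 0x61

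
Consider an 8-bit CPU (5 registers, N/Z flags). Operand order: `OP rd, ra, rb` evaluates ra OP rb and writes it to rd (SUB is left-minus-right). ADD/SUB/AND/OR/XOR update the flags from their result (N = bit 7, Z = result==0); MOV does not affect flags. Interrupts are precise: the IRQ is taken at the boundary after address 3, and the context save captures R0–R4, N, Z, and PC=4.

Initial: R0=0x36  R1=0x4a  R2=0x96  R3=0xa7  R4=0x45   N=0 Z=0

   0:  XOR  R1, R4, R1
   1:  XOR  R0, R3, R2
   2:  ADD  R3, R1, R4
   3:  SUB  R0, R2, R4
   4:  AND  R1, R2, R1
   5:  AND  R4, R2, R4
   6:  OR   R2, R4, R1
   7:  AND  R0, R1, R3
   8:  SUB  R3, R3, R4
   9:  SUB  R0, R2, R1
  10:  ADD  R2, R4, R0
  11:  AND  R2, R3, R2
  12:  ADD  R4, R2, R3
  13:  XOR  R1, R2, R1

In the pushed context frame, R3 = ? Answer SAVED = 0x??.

after  0: R0=0x36 R1=0x0f R2=0x96 R3=0xa7 R4=0x45  N=0 Z=0
after  1: R0=0x31 R1=0x0f R2=0x96 R3=0xa7 R4=0x45  N=0 Z=0
after  2: R0=0x31 R1=0x0f R2=0x96 R3=0x54 R4=0x45  N=0 Z=0
after  3: R0=0x51 R1=0x0f R2=0x96 R3=0x54 R4=0x45  N=0 Z=0
-- IRQ taken; context saved, return-PC = 4 --

SAVED = 0x54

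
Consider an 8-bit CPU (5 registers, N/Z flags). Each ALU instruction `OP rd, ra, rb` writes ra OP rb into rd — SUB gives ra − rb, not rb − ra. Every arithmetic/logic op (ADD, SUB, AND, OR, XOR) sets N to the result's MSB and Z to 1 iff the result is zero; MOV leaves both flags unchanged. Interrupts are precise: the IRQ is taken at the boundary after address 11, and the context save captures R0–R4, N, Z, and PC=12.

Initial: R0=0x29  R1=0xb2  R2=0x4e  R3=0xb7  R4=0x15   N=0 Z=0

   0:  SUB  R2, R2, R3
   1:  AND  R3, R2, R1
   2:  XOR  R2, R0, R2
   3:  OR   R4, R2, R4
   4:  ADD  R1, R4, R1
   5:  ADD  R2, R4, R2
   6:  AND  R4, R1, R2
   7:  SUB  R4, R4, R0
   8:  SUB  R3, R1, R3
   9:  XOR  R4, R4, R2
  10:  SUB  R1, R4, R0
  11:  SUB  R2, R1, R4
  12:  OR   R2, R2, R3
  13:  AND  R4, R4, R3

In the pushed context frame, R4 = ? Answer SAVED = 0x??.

after  0: R0=0x29 R1=0xb2 R2=0x97 R3=0xb7 R4=0x15  N=1 Z=0
after  1: R0=0x29 R1=0xb2 R2=0x97 R3=0x92 R4=0x15  N=1 Z=0
after  2: R0=0x29 R1=0xb2 R2=0xbe R3=0x92 R4=0x15  N=1 Z=0
after  3: R0=0x29 R1=0xb2 R2=0xbe R3=0x92 R4=0xbf  N=1 Z=0
after  4: R0=0x29 R1=0x71 R2=0xbe R3=0x92 R4=0xbf  N=0 Z=0
after  5: R0=0x29 R1=0x71 R2=0x7d R3=0x92 R4=0xbf  N=0 Z=0
after  6: R0=0x29 R1=0x71 R2=0x7d R3=0x92 R4=0x71  N=0 Z=0
after  7: R0=0x29 R1=0x71 R2=0x7d R3=0x92 R4=0x48  N=0 Z=0
after  8: R0=0x29 R1=0x71 R2=0x7d R3=0xdf R4=0x48  N=1 Z=0
after  9: R0=0x29 R1=0x71 R2=0x7d R3=0xdf R4=0x35  N=0 Z=0
after 10: R0=0x29 R1=0x0c R2=0x7d R3=0xdf R4=0x35  N=0 Z=0
after 11: R0=0x29 R1=0x0c R2=0xd7 R3=0xdf R4=0x35  N=1 Z=0
-- IRQ taken; context saved, return-PC = 12 --

SAVED = 0x35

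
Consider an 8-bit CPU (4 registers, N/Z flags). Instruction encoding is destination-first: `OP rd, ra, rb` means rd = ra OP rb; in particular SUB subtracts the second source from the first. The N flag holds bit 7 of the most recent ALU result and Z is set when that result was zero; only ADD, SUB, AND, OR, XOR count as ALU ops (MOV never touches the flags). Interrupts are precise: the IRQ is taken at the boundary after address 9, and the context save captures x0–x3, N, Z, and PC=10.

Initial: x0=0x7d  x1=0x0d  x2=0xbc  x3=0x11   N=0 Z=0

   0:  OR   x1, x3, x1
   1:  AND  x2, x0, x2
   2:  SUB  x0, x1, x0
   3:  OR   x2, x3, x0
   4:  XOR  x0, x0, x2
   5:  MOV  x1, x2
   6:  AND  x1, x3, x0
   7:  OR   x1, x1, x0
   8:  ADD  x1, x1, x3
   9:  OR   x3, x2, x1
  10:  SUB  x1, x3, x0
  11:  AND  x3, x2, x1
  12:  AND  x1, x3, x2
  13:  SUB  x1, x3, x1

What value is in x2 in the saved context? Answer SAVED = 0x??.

SAVED = 0xb1

after  0: x0=0x7d x1=0x1d x2=0xbc x3=0x11  N=0 Z=0
after  1: x0=0x7d x1=0x1d x2=0x3c x3=0x11  N=0 Z=0
after  2: x0=0xa0 x1=0x1d x2=0x3c x3=0x11  N=1 Z=0
after  3: x0=0xa0 x1=0x1d x2=0xb1 x3=0x11  N=1 Z=0
after  4: x0=0x11 x1=0x1d x2=0xb1 x3=0x11  N=0 Z=0
after  5: x0=0x11 x1=0xb1 x2=0xb1 x3=0x11  N=0 Z=0
after  6: x0=0x11 x1=0x11 x2=0xb1 x3=0x11  N=0 Z=0
after  7: x0=0x11 x1=0x11 x2=0xb1 x3=0x11  N=0 Z=0
after  8: x0=0x11 x1=0x22 x2=0xb1 x3=0x11  N=0 Z=0
after  9: x0=0x11 x1=0x22 x2=0xb1 x3=0xb3  N=1 Z=0
-- IRQ taken; context saved, return-PC = 10 --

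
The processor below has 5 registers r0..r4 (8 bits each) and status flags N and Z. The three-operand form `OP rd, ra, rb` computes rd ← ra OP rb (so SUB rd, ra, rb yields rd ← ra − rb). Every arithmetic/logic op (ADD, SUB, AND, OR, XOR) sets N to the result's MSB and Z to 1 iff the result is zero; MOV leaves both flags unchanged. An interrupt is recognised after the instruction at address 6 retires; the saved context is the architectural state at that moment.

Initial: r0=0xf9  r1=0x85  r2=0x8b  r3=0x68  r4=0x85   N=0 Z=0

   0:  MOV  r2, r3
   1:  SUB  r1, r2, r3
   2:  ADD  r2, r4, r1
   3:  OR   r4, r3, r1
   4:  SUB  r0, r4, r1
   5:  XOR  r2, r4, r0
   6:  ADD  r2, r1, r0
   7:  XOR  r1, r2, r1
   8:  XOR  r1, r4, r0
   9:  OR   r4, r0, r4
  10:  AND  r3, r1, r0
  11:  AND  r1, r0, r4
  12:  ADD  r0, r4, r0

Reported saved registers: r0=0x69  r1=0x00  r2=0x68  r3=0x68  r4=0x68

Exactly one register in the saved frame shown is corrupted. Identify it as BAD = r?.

after  0: r0=0xf9 r1=0x85 r2=0x68 r3=0x68 r4=0x85  N=0 Z=0
after  1: r0=0xf9 r1=0x00 r2=0x68 r3=0x68 r4=0x85  N=0 Z=1
after  2: r0=0xf9 r1=0x00 r2=0x85 r3=0x68 r4=0x85  N=1 Z=0
after  3: r0=0xf9 r1=0x00 r2=0x85 r3=0x68 r4=0x68  N=0 Z=0
after  4: r0=0x68 r1=0x00 r2=0x85 r3=0x68 r4=0x68  N=0 Z=0
after  5: r0=0x68 r1=0x00 r2=0x00 r3=0x68 r4=0x68  N=0 Z=1
after  6: r0=0x68 r1=0x00 r2=0x68 r3=0x68 r4=0x68  N=0 Z=0
-- IRQ taken; context saved, return-PC = 7 --
mismatch: r0: reported 0x69 vs actual 0x68

BAD = r0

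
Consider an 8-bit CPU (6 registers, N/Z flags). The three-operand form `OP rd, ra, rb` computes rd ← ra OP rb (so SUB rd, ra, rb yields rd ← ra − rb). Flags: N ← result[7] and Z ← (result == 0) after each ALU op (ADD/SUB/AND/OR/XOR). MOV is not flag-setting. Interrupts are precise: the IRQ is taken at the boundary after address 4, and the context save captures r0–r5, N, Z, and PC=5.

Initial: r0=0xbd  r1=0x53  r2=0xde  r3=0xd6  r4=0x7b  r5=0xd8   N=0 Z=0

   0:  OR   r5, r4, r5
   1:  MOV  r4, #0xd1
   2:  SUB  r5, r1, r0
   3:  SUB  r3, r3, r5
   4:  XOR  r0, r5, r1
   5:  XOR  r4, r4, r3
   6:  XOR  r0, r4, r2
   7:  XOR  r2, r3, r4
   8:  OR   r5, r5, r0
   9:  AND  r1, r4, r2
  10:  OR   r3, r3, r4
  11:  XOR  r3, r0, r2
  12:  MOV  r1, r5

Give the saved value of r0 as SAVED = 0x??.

after  0: r0=0xbd r1=0x53 r2=0xde r3=0xd6 r4=0x7b r5=0xfb  N=1 Z=0
after  1: r0=0xbd r1=0x53 r2=0xde r3=0xd6 r4=0xd1 r5=0xfb  N=1 Z=0
after  2: r0=0xbd r1=0x53 r2=0xde r3=0xd6 r4=0xd1 r5=0x96  N=1 Z=0
after  3: r0=0xbd r1=0x53 r2=0xde r3=0x40 r4=0xd1 r5=0x96  N=0 Z=0
after  4: r0=0xc5 r1=0x53 r2=0xde r3=0x40 r4=0xd1 r5=0x96  N=1 Z=0
-- IRQ taken; context saved, return-PC = 5 --

SAVED = 0xc5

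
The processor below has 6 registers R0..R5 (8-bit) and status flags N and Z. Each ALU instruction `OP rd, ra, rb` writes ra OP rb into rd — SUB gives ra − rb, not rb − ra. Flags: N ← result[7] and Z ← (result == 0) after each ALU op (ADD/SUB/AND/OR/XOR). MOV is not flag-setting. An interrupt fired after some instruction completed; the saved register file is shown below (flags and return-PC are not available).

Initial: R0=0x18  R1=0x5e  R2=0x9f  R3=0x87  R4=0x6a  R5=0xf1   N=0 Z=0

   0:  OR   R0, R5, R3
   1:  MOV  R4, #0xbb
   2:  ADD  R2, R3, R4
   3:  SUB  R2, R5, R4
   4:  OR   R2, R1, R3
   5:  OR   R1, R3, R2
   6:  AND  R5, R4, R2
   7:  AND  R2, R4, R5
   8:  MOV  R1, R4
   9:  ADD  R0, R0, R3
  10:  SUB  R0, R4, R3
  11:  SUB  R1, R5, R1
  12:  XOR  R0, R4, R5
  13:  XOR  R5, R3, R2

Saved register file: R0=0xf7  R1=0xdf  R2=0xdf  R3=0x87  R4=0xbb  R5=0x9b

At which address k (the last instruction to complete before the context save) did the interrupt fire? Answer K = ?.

after  0: R0=0xf7 R1=0x5e R2=0x9f R3=0x87 R4=0x6a R5=0xf1  N=1 Z=0
after  1: R0=0xf7 R1=0x5e R2=0x9f R3=0x87 R4=0xbb R5=0xf1  N=1 Z=0
after  2: R0=0xf7 R1=0x5e R2=0x42 R3=0x87 R4=0xbb R5=0xf1  N=0 Z=0
after  3: R0=0xf7 R1=0x5e R2=0x36 R3=0x87 R4=0xbb R5=0xf1  N=0 Z=0
after  4: R0=0xf7 R1=0x5e R2=0xdf R3=0x87 R4=0xbb R5=0xf1  N=1 Z=0
after  5: R0=0xf7 R1=0xdf R2=0xdf R3=0x87 R4=0xbb R5=0xf1  N=1 Z=0
after  6: R0=0xf7 R1=0xdf R2=0xdf R3=0x87 R4=0xbb R5=0x9b  N=1 Z=0
-- IRQ taken; context saved, return-PC = 7 --

K = 6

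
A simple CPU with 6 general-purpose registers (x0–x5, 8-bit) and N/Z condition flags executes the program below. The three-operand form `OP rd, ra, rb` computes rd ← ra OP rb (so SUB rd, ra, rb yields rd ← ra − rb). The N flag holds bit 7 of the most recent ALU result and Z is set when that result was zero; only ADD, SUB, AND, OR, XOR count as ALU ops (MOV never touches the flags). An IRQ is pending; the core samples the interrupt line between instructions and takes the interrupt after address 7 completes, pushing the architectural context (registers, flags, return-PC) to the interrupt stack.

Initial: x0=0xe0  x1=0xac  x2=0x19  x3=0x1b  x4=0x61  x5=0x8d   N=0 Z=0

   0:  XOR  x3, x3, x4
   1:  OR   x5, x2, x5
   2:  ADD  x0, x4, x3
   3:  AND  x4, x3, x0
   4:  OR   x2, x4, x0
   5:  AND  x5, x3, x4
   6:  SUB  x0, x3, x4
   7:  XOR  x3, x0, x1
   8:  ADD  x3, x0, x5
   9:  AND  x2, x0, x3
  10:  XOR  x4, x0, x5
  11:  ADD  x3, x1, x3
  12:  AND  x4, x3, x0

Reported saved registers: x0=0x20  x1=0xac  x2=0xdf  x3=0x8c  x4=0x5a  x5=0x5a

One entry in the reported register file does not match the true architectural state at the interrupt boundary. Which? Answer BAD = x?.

after  0: x0=0xe0 x1=0xac x2=0x19 x3=0x7a x4=0x61 x5=0x8d  N=0 Z=0
after  1: x0=0xe0 x1=0xac x2=0x19 x3=0x7a x4=0x61 x5=0x9d  N=1 Z=0
after  2: x0=0xdb x1=0xac x2=0x19 x3=0x7a x4=0x61 x5=0x9d  N=1 Z=0
after  3: x0=0xdb x1=0xac x2=0x19 x3=0x7a x4=0x5a x5=0x9d  N=0 Z=0
after  4: x0=0xdb x1=0xac x2=0xdb x3=0x7a x4=0x5a x5=0x9d  N=1 Z=0
after  5: x0=0xdb x1=0xac x2=0xdb x3=0x7a x4=0x5a x5=0x5a  N=0 Z=0
after  6: x0=0x20 x1=0xac x2=0xdb x3=0x7a x4=0x5a x5=0x5a  N=0 Z=0
after  7: x0=0x20 x1=0xac x2=0xdb x3=0x8c x4=0x5a x5=0x5a  N=1 Z=0
-- IRQ taken; context saved, return-PC = 8 --
mismatch: x2: reported 0xdf vs actual 0xdb

BAD = x2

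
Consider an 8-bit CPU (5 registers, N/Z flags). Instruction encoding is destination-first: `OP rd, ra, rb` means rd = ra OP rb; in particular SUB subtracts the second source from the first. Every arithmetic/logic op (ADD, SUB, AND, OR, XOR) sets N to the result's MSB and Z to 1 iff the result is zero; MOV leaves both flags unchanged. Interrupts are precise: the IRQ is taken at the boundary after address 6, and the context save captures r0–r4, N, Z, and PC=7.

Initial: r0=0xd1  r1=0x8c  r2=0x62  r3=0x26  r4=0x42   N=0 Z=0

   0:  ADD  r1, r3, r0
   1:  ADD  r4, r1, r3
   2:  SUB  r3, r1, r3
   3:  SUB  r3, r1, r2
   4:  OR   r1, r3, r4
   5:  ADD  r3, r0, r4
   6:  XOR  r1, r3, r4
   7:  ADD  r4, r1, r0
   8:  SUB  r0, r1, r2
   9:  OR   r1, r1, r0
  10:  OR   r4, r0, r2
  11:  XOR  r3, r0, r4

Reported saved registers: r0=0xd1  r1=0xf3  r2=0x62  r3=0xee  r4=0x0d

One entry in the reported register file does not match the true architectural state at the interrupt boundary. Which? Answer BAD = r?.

BAD = r4

after  0: r0=0xd1 r1=0xf7 r2=0x62 r3=0x26 r4=0x42  N=1 Z=0
after  1: r0=0xd1 r1=0xf7 r2=0x62 r3=0x26 r4=0x1d  N=0 Z=0
after  2: r0=0xd1 r1=0xf7 r2=0x62 r3=0xd1 r4=0x1d  N=1 Z=0
after  3: r0=0xd1 r1=0xf7 r2=0x62 r3=0x95 r4=0x1d  N=1 Z=0
after  4: r0=0xd1 r1=0x9d r2=0x62 r3=0x95 r4=0x1d  N=1 Z=0
after  5: r0=0xd1 r1=0x9d r2=0x62 r3=0xee r4=0x1d  N=1 Z=0
after  6: r0=0xd1 r1=0xf3 r2=0x62 r3=0xee r4=0x1d  N=1 Z=0
-- IRQ taken; context saved, return-PC = 7 --
mismatch: r4: reported 0x0d vs actual 0x1d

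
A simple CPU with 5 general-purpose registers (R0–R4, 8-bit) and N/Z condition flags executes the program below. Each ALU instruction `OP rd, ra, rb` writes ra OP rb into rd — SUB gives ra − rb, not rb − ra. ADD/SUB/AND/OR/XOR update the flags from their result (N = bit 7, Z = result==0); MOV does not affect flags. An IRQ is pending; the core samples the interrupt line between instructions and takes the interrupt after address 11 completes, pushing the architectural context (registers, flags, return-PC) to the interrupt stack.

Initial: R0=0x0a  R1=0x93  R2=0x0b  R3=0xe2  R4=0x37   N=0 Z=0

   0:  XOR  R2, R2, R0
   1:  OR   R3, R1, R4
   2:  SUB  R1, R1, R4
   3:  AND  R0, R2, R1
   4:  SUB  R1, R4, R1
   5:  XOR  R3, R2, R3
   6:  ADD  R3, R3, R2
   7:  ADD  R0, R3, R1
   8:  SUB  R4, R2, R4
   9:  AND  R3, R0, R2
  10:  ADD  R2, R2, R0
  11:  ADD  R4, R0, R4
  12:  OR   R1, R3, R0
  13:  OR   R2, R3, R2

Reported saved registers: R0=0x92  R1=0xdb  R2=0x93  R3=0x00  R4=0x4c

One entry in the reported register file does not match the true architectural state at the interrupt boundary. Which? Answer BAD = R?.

BAD = R4

after  0: R0=0x0a R1=0x93 R2=0x01 R3=0xe2 R4=0x37  N=0 Z=0
after  1: R0=0x0a R1=0x93 R2=0x01 R3=0xb7 R4=0x37  N=1 Z=0
after  2: R0=0x0a R1=0x5c R2=0x01 R3=0xb7 R4=0x37  N=0 Z=0
after  3: R0=0x00 R1=0x5c R2=0x01 R3=0xb7 R4=0x37  N=0 Z=1
after  4: R0=0x00 R1=0xdb R2=0x01 R3=0xb7 R4=0x37  N=1 Z=0
after  5: R0=0x00 R1=0xdb R2=0x01 R3=0xb6 R4=0x37  N=1 Z=0
after  6: R0=0x00 R1=0xdb R2=0x01 R3=0xb7 R4=0x37  N=1 Z=0
after  7: R0=0x92 R1=0xdb R2=0x01 R3=0xb7 R4=0x37  N=1 Z=0
after  8: R0=0x92 R1=0xdb R2=0x01 R3=0xb7 R4=0xca  N=1 Z=0
after  9: R0=0x92 R1=0xdb R2=0x01 R3=0x00 R4=0xca  N=0 Z=1
after 10: R0=0x92 R1=0xdb R2=0x93 R3=0x00 R4=0xca  N=1 Z=0
after 11: R0=0x92 R1=0xdb R2=0x93 R3=0x00 R4=0x5c  N=0 Z=0
-- IRQ taken; context saved, return-PC = 12 --
mismatch: R4: reported 0x4c vs actual 0x5c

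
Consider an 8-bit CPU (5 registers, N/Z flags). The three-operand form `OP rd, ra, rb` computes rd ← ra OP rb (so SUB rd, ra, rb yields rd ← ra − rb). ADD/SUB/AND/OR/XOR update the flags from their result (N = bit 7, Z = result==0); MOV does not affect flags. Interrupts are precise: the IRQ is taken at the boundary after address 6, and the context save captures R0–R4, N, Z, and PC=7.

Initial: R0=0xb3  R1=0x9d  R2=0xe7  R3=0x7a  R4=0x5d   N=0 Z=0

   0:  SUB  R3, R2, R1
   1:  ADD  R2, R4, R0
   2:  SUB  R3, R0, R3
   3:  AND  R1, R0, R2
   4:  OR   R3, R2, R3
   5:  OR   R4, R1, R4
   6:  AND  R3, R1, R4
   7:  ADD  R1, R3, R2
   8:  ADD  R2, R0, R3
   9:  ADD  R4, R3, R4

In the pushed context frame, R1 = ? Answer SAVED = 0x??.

after  0: R0=0xb3 R1=0x9d R2=0xe7 R3=0x4a R4=0x5d  N=0 Z=0
after  1: R0=0xb3 R1=0x9d R2=0x10 R3=0x4a R4=0x5d  N=0 Z=0
after  2: R0=0xb3 R1=0x9d R2=0x10 R3=0x69 R4=0x5d  N=0 Z=0
after  3: R0=0xb3 R1=0x10 R2=0x10 R3=0x69 R4=0x5d  N=0 Z=0
after  4: R0=0xb3 R1=0x10 R2=0x10 R3=0x79 R4=0x5d  N=0 Z=0
after  5: R0=0xb3 R1=0x10 R2=0x10 R3=0x79 R4=0x5d  N=0 Z=0
after  6: R0=0xb3 R1=0x10 R2=0x10 R3=0x10 R4=0x5d  N=0 Z=0
-- IRQ taken; context saved, return-PC = 7 --

SAVED = 0x10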